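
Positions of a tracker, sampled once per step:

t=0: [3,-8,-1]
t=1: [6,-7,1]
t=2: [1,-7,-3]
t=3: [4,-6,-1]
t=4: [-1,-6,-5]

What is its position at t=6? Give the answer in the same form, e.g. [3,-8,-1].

[-3,-5,-7]

Differencing gives [+3,+1,+2], [-5,+0,-4], [+3,+1,+2], [-5,+0,-4]. This is the pattern [+3,+1,+2], [-5,+0,-4] repeated.
step 5: apply [+3,+1,+2] → [2,-5,-3]
step 6: apply [-5,+0,-4] → [-3,-5,-7]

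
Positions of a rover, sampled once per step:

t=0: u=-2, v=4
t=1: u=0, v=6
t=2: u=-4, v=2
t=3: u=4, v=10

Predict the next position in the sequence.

Consecutive displacements (+2, +2), (-4, -4), (+8, +8) scale by a factor of -2 each step.
step 4: u=4, v=10 + (-16, -16) → u=-12, v=-6

u=-12, v=-6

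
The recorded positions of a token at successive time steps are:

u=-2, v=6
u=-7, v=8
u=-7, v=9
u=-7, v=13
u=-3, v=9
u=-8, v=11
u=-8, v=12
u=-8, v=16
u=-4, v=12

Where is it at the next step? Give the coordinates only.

Differencing gives (-5, +2), (+0, +1), (+0, +4), (+4, -4), (-5, +2), (+0, +1), (+0, +4), (+4, -4). This is the pattern (-5, +2), (+0, +1), (+0, +4), (+4, -4) repeated.
step 9: apply (-5, +2) → u=-9, v=14

u=-9, v=14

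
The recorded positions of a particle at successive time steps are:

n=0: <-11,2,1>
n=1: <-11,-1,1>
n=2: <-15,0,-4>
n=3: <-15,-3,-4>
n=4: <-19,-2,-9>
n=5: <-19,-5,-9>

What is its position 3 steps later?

<-27,-6,-19>

Step-to-step displacements: <+0,-3,+0>, <-4,+1,-5>, <+0,-3,+0>, <-4,+1,-5>, <+0,-3,+0> — a repeating cycle of length 2.
step 6: apply <-4,+1,-5> → <-23,-4,-14>
step 7: apply <+0,-3,+0> → <-23,-7,-14>
step 8: apply <-4,+1,-5> → <-27,-6,-19>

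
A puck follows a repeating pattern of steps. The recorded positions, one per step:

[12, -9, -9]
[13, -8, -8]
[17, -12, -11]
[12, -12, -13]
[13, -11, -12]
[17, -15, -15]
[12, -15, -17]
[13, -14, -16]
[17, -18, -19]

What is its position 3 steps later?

Step-to-step displacements: [+1, +1, +1], [+4, -4, -3], [-5, +0, -2], [+1, +1, +1], [+4, -4, -3], [-5, +0, -2], [+1, +1, +1], [+4, -4, -3] — a repeating cycle of length 3.
step 9: apply [-5, +0, -2] → [12, -18, -21]
step 10: apply [+1, +1, +1] → [13, -17, -20]
step 11: apply [+4, -4, -3] → [17, -21, -23]

[17, -21, -23]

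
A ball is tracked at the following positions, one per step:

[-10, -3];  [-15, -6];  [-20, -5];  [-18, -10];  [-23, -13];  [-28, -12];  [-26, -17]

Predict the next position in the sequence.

[-31, -20]

The moves between consecutive positions are [-5, -3], [-5, +1], [+2, -5], [-5, -3], [-5, +1], [+2, -5]; they repeat the 3-cycle [[-5, -3], [-5, +1], [+2, -5]].
step 7: apply [-5, -3] → [-31, -20]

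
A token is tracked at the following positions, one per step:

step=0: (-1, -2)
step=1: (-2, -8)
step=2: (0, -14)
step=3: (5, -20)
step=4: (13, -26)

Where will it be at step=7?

(55, -44)

First differences are (-1, -6), (+2, -6), (+5, -6), (+8, -6); their common second difference is (+3, +0) (constant acceleration).
step 5: (13, -26) + (+11, -6) → (24, -32)
step 6: (24, -32) + (+14, -6) → (38, -38)
step 7: (38, -38) + (+17, -6) → (55, -44)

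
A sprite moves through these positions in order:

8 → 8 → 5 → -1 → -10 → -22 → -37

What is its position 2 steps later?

First differences are +0, -3, -6, -9, -12, -15; their common second difference is -3 (constant acceleration).
step 7: -37 − 18 → -55
step 8: -55 − 21 → -76

-76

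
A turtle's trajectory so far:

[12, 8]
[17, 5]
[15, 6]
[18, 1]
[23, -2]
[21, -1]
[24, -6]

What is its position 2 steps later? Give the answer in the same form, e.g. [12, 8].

[27, -8]

Differencing gives [+5, -3], [-2, +1], [+3, -5], [+5, -3], [-2, +1], [+3, -5]. This is the pattern [+5, -3], [-2, +1], [+3, -5] repeated.
step 7: apply [+5, -3] → [29, -9]
step 8: apply [-2, +1] → [27, -8]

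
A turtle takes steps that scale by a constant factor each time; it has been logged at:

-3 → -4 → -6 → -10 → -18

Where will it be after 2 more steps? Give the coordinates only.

Consecutive displacements -1, -2, -4, -8 scale by a factor of 2 each step.
step 5: -18 − 16 → -34
step 6: -34 − 32 → -66

-66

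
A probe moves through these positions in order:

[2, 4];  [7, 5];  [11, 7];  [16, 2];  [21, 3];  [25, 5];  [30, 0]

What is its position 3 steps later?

[44, -2]

Differencing gives [+5, +1], [+4, +2], [+5, -5], [+5, +1], [+4, +2], [+5, -5]. This is the pattern [+5, +1], [+4, +2], [+5, -5] repeated.
step 7: apply [+5, +1] → [35, 1]
step 8: apply [+4, +2] → [39, 3]
step 9: apply [+5, -5] → [44, -2]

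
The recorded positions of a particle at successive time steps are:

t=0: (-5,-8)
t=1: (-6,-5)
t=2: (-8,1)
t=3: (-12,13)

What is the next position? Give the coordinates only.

The jumps are (-1,+3), (-2,+6), (-4,+12) — a geometric progression with ratio 2.
step 4: (-12,13) + (-8,+24) → (-20,37)

(-20,37)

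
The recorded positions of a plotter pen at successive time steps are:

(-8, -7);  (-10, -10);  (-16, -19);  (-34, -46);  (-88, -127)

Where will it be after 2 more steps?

Step-to-step displacements: (-2, -3), (-6, -9), (-18, -27), (-54, -81); each is 3× the previous.
step 5: (-88, -127) + (-162, -243) → (-250, -370)
step 6: (-250, -370) + (-486, -729) → (-736, -1099)

(-736, -1099)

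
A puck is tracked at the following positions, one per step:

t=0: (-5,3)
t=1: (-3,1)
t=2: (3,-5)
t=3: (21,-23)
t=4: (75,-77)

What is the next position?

(237,-239)

Step-to-step displacements: (+2,-2), (+6,-6), (+18,-18), (+54,-54); each is 3× the previous.
step 5: (75,-77) + (+162,-162) → (237,-239)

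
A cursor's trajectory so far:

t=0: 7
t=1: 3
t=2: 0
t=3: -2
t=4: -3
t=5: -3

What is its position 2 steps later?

First differences are -4, -3, -2, -1, +0; their common second difference is +1 (constant acceleration).
step 6: -3 + 1 → -2
step 7: -2 + 2 → 0

0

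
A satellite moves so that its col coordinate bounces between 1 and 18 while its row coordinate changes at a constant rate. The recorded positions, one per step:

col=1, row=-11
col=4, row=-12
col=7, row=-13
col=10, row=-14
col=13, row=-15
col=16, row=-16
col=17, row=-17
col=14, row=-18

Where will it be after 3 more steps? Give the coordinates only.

The col coordinate reflects between 1 and 18, moving 3 per step.
  step 8: 14 → 11
  step 9: 11 → 8
  step 10: 8 → 5
The row coordinate changes by -1 each step: at step 10 it is -21.

col=5, row=-21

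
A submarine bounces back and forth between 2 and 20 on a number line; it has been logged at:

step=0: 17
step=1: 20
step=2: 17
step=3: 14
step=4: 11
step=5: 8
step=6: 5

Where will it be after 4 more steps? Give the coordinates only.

11

The value travels 3 per step and bounces off the walls at 2 and 20.
  step 7: 5 → 2
  step 8: 2 → 5
  step 9: 5 → 8
  step 10: 8 → 11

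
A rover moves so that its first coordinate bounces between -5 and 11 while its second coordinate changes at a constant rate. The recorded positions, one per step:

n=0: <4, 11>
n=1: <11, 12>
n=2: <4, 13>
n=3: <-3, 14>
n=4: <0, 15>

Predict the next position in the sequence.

<7, 16>

The first coordinate travels 7 per step and bounces off the walls at -5 and 11.
  step 5: 0 → 7
The second coordinate changes by +1 each step: at step 5 it is 16.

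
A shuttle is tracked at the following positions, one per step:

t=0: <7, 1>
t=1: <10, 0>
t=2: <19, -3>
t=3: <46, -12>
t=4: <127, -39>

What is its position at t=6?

The jumps are <+3, -1>, <+9, -3>, <+27, -9>, <+81, -27> — a geometric progression with ratio 3.
step 5: <127, -39> + <+243, -81> → <370, -120>
step 6: <370, -120> + <+729, -243> → <1099, -363>

<1099, -363>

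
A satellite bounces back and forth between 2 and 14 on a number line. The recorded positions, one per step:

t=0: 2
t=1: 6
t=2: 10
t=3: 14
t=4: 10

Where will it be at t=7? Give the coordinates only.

The value reflects between 2 and 14, moving 4 per step.
  step 5: 10 → 6
  step 6: 6 → 2
  step 7: 2 → 6

6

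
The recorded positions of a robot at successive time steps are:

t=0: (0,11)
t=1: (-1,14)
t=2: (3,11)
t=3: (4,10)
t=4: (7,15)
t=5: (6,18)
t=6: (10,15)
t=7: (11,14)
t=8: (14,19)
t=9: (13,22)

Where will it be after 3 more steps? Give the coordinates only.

(21,23)

Differencing gives (-1,+3), (+4,-3), (+1,-1), (+3,+5), (-1,+3), (+4,-3), (+1,-1), (+3,+5), (-1,+3). This is the pattern (-1,+3), (+4,-3), (+1,-1), (+3,+5) repeated.
step 10: apply (+4,-3) → (17,19)
step 11: apply (+1,-1) → (18,18)
step 12: apply (+3,+5) → (21,23)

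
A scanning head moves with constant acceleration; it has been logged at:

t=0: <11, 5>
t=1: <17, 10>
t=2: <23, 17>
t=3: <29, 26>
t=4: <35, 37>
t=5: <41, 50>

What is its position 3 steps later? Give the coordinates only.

Taking differences between consecutive positions: <+6, +5>, <+6, +7>, <+6, +9>, <+6, +11>, <+6, +13>. These grow by <+0, +2> each step.
step 6: <41, 50> + <+6, +15> → <47, 65>
step 7: <47, 65> + <+6, +17> → <53, 82>
step 8: <53, 82> + <+6, +19> → <59, 101>

<59, 101>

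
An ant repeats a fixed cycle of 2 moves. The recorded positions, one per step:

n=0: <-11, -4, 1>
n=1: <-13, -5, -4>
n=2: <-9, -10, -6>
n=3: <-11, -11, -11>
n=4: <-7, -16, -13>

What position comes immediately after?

Differencing gives <-2, -1, -5>, <+4, -5, -2>, <-2, -1, -5>, <+4, -5, -2>. This is the pattern <-2, -1, -5>, <+4, -5, -2> repeated.
step 5: apply <-2, -1, -5> → <-9, -17, -18>

<-9, -17, -18>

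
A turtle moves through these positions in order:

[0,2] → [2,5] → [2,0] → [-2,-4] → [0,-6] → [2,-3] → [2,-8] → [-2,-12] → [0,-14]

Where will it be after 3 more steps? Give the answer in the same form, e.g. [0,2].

Differencing gives [+2,+3], [+0,-5], [-4,-4], [+2,-2], [+2,+3], [+0,-5], [-4,-4], [+2,-2]. This is the pattern [+2,+3], [+0,-5], [-4,-4], [+2,-2] repeated.
step 9: apply [+2,+3] → [2,-11]
step 10: apply [+0,-5] → [2,-16]
step 11: apply [-4,-4] → [-2,-20]

[-2,-20]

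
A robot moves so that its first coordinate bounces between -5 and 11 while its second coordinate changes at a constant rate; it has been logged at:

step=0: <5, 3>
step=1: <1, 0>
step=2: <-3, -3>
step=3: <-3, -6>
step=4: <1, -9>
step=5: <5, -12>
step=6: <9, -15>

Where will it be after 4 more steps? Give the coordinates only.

<-3, -27>

The first coordinate travels 4 per step and bounces off the walls at -5 and 11.
  step 7: 9 → 9
  step 8: 9 → 5
  step 9: 5 → 1
  step 10: 1 → -3
The second coordinate changes by -3 each step: at step 10 it is -27.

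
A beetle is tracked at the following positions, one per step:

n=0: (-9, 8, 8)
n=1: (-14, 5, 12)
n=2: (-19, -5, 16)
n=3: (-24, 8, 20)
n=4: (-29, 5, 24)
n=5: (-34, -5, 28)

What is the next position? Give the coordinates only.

(-39, 8, 32)

The first coordinate changes by -5 each step, so at step 6 it is -9 + 6·(-5) = -39.
The second coordinate repeats the cycle [8, 5, -5] with period 3; step 6 mod 3 = 0, giving 8.
The third coordinate changes by +4 each step, so at step 6 it is 8 + 6·(4) = 32.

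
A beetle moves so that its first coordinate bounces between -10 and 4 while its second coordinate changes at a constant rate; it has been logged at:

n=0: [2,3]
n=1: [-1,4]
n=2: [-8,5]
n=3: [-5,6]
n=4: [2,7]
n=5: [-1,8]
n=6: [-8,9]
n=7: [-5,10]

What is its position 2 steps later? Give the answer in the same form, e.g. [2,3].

The first coordinate reflects between -10 and 4, moving 7 per step.
  step 8: -5 → 2
  step 9: 2 → -1
The second coordinate changes by +1 each step: at step 9 it is 12.

[-1,12]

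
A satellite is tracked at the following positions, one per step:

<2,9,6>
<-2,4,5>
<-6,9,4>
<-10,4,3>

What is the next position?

<-14,9,2>

The first coordinate changes by -4 each step, so at step 4 it is 2 + 4·(-4) = -14.
The second coordinate repeats the cycle [9, 4] with period 2; step 4 mod 2 = 0, giving 9.
The third coordinate changes by -1 each step, so at step 4 it is 6 + 4·(-1) = 2.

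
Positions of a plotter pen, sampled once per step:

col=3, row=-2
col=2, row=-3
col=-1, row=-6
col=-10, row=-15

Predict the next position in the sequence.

Consecutive displacements (-1, -1), (-3, -3), (-9, -9) scale by a factor of 3 each step.
step 4: col=-10, row=-15 + (-27, -27) → col=-37, row=-42

col=-37, row=-42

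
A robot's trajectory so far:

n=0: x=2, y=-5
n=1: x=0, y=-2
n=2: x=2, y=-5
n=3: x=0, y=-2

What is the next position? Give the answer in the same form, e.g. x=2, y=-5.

Step-to-step displacements: (-2,+3), (+2,-3), (-2,+3); each is -1× the previous.
step 4: x=0, y=-2 + (+2,-3) → x=2, y=-5

x=2, y=-5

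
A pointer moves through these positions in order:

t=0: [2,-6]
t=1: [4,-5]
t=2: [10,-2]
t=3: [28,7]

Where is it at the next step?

The jumps are [+2,+1], [+6,+3], [+18,+9] — a geometric progression with ratio 3.
step 4: [28,7] + [+54,+27] → [82,34]

[82,34]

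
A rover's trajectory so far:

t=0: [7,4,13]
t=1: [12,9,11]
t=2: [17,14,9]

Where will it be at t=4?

Each step adds [+5,+5,-2] to the position.
step 3: [17,14,9] + [+5,+5,-2] → [22,19,7]
step 4: [22,19,7] + [+5,+5,-2] → [27,24,5]

[27,24,5]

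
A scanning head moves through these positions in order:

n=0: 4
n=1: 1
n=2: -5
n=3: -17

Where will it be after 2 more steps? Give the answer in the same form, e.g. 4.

-89

Consecutive displacements -3, -6, -12 scale by a factor of 2 each step.
step 4: -17 − 24 → -41
step 5: -41 − 48 → -89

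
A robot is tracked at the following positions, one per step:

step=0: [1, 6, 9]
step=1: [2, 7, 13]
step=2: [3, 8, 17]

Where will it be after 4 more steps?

[7, 12, 33]

Constant displacement of [+1, +1, +4] per step.
step 3: [3, 8, 17] + [+1, +1, +4] → [4, 9, 21]
step 4: [4, 9, 21] + [+1, +1, +4] → [5, 10, 25]
step 5: [5, 10, 25] + [+1, +1, +4] → [6, 11, 29]
step 6: [6, 11, 29] + [+1, +1, +4] → [7, 12, 33]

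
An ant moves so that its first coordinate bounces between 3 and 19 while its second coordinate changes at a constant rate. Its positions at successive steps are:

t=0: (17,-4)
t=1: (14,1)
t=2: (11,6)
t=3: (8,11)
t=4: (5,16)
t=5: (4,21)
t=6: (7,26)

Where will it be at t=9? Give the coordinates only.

(16,41)

The first coordinate reflects between 3 and 19, moving 3 per step.
  step 7: 7 → 10
  step 8: 10 → 13
  step 9: 13 → 16
The second coordinate changes by +5 each step: at step 9 it is 41.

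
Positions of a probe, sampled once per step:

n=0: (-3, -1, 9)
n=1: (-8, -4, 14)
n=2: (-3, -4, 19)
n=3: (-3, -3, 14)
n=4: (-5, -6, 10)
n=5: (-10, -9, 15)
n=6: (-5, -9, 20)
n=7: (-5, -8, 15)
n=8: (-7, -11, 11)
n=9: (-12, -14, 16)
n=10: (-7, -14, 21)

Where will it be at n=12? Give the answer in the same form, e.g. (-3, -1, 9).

(-9, -16, 12)

Step-to-step displacements: (-5, -3, +5), (+5, +0, +5), (+0, +1, -5), (-2, -3, -4), (-5, -3, +5), (+5, +0, +5), (+0, +1, -5), (-2, -3, -4), (-5, -3, +5), (+5, +0, +5) — a repeating cycle of length 4.
step 11: apply (+0, +1, -5) → (-7, -13, 16)
step 12: apply (-2, -3, -4) → (-9, -16, 12)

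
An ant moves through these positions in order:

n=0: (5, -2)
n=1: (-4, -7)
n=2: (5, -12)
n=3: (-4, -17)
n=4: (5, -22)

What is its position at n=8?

The first coordinate repeats the cycle [5, -4] with period 2; step 8 mod 2 = 0, giving 5.
The second coordinate changes by -5 each step, so at step 8 it is -2 + 8·(-5) = -42.

(5, -42)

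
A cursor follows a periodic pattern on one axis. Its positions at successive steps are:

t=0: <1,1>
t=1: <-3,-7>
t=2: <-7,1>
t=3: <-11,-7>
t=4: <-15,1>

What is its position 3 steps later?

First: linear, -4 per step → -27 at step 7.
Second: cycles through 1, -7 every 2 steps. Step 7 lands at position 1 of the cycle → -7.

<-27,-7>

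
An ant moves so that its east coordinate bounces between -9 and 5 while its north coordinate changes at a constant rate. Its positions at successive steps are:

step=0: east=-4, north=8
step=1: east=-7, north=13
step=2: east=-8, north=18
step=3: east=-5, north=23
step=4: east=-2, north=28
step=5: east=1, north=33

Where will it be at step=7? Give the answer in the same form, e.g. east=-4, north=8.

The east coordinate reflects between -9 and 5, moving 3 per step.
  step 6: 1 → 4
  step 7: 4 → 3
The north coordinate changes by +5 each step: at step 7 it is 43.

east=3, north=43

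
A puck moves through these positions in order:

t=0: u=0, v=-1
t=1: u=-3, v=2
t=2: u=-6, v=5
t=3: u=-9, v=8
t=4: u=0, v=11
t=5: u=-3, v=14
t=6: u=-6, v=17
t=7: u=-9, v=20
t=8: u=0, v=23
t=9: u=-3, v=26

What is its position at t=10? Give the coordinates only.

The u coordinate repeats the cycle [0, -3, -6, -9] with period 4; step 10 mod 4 = 2, giving -6.
The v coordinate changes by +3 each step, so at step 10 it is -1 + 10·(3) = 29.

u=-6, v=29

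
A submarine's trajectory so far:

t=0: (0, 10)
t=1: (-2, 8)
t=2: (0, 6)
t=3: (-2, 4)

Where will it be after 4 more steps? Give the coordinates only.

The first coordinate repeats the cycle [0, -2] with period 2; step 7 mod 2 = 1, giving -2.
The second coordinate changes by -2 each step, so at step 7 it is 10 + 7·(-2) = -4.

(-2, -4)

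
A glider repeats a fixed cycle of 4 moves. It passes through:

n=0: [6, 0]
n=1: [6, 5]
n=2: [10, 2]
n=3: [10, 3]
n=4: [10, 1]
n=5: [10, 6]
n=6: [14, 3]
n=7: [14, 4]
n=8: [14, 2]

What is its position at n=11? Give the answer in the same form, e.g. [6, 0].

[18, 5]

Differencing gives [+0, +5], [+4, -3], [+0, +1], [+0, -2], [+0, +5], [+4, -3], [+0, +1], [+0, -2]. This is the pattern [+0, +5], [+4, -3], [+0, +1], [+0, -2] repeated.
step 9: apply [+0, +5] → [14, 7]
step 10: apply [+4, -3] → [18, 4]
step 11: apply [+0, +1] → [18, 5]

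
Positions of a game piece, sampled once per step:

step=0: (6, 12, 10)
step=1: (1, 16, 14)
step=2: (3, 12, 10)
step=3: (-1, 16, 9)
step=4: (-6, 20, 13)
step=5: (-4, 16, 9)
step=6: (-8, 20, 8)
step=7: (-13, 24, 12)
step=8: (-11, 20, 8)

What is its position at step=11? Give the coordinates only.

The moves between consecutive positions are (-5, +4, +4), (+2, -4, -4), (-4, +4, -1), (-5, +4, +4), (+2, -4, -4), (-4, +4, -1), (-5, +4, +4), (+2, -4, -4); they repeat the 3-cycle [(-5, +4, +4), (+2, -4, -4), (-4, +4, -1)].
step 9: apply (-4, +4, -1) → (-15, 24, 7)
step 10: apply (-5, +4, +4) → (-20, 28, 11)
step 11: apply (+2, -4, -4) → (-18, 24, 7)

(-18, 24, 7)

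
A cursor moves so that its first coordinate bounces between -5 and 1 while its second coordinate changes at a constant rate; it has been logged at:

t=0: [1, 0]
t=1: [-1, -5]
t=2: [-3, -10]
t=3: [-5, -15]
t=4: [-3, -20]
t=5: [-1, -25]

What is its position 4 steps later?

[-5, -45]

The first coordinate reflects between -5 and 1, moving 2 per step.
  step 6: -1 → 1
  step 7: 1 → -1
  step 8: -1 → -3
  step 9: -3 → -5
The second coordinate changes by -5 each step: at step 9 it is -45.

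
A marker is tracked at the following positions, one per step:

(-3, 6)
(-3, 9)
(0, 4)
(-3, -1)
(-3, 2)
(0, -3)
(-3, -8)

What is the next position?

Step-to-step displacements: (+0, +3), (+3, -5), (-3, -5), (+0, +3), (+3, -5), (-3, -5) — a repeating cycle of length 3.
step 7: apply (+0, +3) → (-3, -5)

(-3, -5)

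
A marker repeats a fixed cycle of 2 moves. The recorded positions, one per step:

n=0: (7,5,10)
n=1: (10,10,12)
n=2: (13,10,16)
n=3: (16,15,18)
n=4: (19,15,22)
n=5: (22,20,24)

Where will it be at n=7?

The moves between consecutive positions are (+3,+5,+2), (+3,+0,+4), (+3,+5,+2), (+3,+0,+4), (+3,+5,+2); they repeat the 2-cycle [(+3,+5,+2), (+3,+0,+4)].
step 6: apply (+3,+0,+4) → (25,20,28)
step 7: apply (+3,+5,+2) → (28,25,30)

(28,25,30)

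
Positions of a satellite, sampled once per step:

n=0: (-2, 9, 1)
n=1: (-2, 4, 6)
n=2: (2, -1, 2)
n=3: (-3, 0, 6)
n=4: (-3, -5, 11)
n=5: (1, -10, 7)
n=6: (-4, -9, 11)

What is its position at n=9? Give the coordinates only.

(-5, -18, 16)

Differencing gives (+0, -5, +5), (+4, -5, -4), (-5, +1, +4), (+0, -5, +5), (+4, -5, -4), (-5, +1, +4). This is the pattern (+0, -5, +5), (+4, -5, -4), (-5, +1, +4) repeated.
step 7: apply (+0, -5, +5) → (-4, -14, 16)
step 8: apply (+4, -5, -4) → (0, -19, 12)
step 9: apply (-5, +1, +4) → (-5, -18, 16)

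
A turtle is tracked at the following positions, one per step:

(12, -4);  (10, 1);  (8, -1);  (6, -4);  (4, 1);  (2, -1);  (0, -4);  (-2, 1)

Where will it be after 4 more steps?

(-10, -1)

First: linear, -2 per step → -10 at step 11.
Second: cycles through -4, 1, -1 every 3 steps. Step 11 lands at position 2 of the cycle → -1.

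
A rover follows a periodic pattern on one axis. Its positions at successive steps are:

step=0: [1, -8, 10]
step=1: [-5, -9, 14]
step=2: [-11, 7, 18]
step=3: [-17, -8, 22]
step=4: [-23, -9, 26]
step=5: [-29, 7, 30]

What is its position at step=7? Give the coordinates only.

[-41, -9, 38]

The first coordinate changes by -6 each step, so at step 7 it is 1 + 7·(-6) = -41.
The second coordinate repeats the cycle [-8, -9, 7] with period 3; step 7 mod 3 = 1, giving -9.
The third coordinate changes by +4 each step, so at step 7 it is 10 + 7·(4) = 38.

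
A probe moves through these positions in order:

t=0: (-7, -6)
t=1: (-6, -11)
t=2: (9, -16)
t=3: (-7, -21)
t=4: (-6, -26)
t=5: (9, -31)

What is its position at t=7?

First: cycles through -7, -6, 9 every 3 steps. Step 7 lands at position 1 of the cycle → -6.
Second: linear, -5 per step → -41 at step 7.

(-6, -41)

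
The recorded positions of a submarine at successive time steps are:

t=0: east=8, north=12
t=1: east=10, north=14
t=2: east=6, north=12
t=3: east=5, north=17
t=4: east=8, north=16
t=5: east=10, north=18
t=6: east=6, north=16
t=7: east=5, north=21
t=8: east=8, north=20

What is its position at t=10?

Step-to-step displacements: (+2,+2), (-4,-2), (-1,+5), (+3,-1), (+2,+2), (-4,-2), (-1,+5), (+3,-1) — a repeating cycle of length 4.
step 9: apply (+2,+2) → east=10, north=22
step 10: apply (-4,-2) → east=6, north=20

east=6, north=20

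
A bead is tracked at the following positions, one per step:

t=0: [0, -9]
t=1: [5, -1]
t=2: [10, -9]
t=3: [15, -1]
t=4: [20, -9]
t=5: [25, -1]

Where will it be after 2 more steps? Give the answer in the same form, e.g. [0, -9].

First: linear, +5 per step → 35 at step 7.
Second: cycles through -9, -1 every 2 steps. Step 7 lands at position 1 of the cycle → -1.

[35, -1]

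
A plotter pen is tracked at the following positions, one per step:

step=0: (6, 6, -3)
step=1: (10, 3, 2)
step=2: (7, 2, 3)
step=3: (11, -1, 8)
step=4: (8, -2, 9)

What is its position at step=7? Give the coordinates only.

The moves between consecutive positions are (+4, -3, +5), (-3, -1, +1), (+4, -3, +5), (-3, -1, +1); they repeat the 2-cycle [(+4, -3, +5), (-3, -1, +1)].
step 5: apply (+4, -3, +5) → (12, -5, 14)
step 6: apply (-3, -1, +1) → (9, -6, 15)
step 7: apply (+4, -3, +5) → (13, -9, 20)

(13, -9, 20)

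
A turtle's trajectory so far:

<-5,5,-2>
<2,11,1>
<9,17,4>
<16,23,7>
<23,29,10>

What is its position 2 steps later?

Each step adds <+7,+6,+3> to the position.
step 5: <23,29,10> + <+7,+6,+3> → <30,35,13>
step 6: <30,35,13> + <+7,+6,+3> → <37,41,16>

<37,41,16>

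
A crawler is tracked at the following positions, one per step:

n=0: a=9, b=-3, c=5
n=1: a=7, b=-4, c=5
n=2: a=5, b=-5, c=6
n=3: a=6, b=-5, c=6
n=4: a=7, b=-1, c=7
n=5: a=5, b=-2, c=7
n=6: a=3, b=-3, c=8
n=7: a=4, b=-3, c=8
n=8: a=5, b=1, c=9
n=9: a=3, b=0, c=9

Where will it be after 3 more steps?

a=3, b=3, c=11

The moves between consecutive positions are (-2,-1,+0), (-2,-1,+1), (+1,+0,+0), (+1,+4,+1), (-2,-1,+0), (-2,-1,+1), (+1,+0,+0), (+1,+4,+1), (-2,-1,+0); they repeat the 4-cycle [(-2,-1,+0), (-2,-1,+1), (+1,+0,+0), (+1,+4,+1)].
step 10: apply (-2,-1,+1) → a=1, b=-1, c=10
step 11: apply (+1,+0,+0) → a=2, b=-1, c=10
step 12: apply (+1,+4,+1) → a=3, b=3, c=11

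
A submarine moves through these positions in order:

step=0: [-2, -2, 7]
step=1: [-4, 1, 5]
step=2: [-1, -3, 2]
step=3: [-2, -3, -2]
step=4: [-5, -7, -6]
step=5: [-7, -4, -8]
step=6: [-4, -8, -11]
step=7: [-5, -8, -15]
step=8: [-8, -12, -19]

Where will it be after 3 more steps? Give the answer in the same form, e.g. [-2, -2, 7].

[-8, -13, -28]

The moves between consecutive positions are [-2, +3, -2], [+3, -4, -3], [-1, +0, -4], [-3, -4, -4], [-2, +3, -2], [+3, -4, -3], [-1, +0, -4], [-3, -4, -4]; they repeat the 4-cycle [[-2, +3, -2], [+3, -4, -3], [-1, +0, -4], [-3, -4, -4]].
step 9: apply [-2, +3, -2] → [-10, -9, -21]
step 10: apply [+3, -4, -3] → [-7, -13, -24]
step 11: apply [-1, +0, -4] → [-8, -13, -28]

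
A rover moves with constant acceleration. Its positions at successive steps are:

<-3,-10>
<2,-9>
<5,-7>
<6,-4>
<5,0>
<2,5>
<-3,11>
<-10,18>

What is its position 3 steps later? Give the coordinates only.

<-43,45>

Taking differences between consecutive positions: <+5,+1>, <+3,+2>, <+1,+3>, <-1,+4>, <-3,+5>, <-5,+6>, <-7,+7>. These grow by <-2,+1> each step.
step 8: <-10,18> + <-9,+8> → <-19,26>
step 9: <-19,26> + <-11,+9> → <-30,35>
step 10: <-30,35> + <-13,+10> → <-43,45>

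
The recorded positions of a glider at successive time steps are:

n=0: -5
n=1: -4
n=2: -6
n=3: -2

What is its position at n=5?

6

Consecutive displacements +1, -2, +4 scale by a factor of -2 each step.
step 4: -2 − 8 → -10
step 5: -10 + 16 → 6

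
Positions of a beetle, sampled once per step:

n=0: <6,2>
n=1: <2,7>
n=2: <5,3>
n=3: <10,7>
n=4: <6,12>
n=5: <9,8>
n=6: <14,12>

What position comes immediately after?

<10,17>

Differencing gives <-4,+5>, <+3,-4>, <+5,+4>, <-4,+5>, <+3,-4>, <+5,+4>. This is the pattern <-4,+5>, <+3,-4>, <+5,+4> repeated.
step 7: apply <-4,+5> → <10,17>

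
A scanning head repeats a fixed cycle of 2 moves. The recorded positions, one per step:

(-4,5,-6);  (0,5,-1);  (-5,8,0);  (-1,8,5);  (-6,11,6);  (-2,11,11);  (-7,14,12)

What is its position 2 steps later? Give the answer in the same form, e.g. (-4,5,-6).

(-8,17,18)

Step-to-step displacements: (+4,+0,+5), (-5,+3,+1), (+4,+0,+5), (-5,+3,+1), (+4,+0,+5), (-5,+3,+1) — a repeating cycle of length 2.
step 7: apply (+4,+0,+5) → (-3,14,17)
step 8: apply (-5,+3,+1) → (-8,17,18)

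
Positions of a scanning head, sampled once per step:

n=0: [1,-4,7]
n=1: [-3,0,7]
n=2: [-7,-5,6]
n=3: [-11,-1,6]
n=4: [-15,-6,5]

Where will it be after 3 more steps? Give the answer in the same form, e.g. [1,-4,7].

Step-to-step displacements: [-4,+4,+0], [-4,-5,-1], [-4,+4,+0], [-4,-5,-1] — a repeating cycle of length 2.
step 5: apply [-4,+4,+0] → [-19,-2,5]
step 6: apply [-4,-5,-1] → [-23,-7,4]
step 7: apply [-4,+4,+0] → [-27,-3,4]

[-27,-3,4]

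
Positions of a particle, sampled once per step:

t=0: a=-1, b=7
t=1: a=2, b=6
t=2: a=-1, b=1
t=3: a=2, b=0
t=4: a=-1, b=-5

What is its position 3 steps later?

a=2, b=-12

Differencing gives (+3, -1), (-3, -5), (+3, -1), (-3, -5). This is the pattern (+3, -1), (-3, -5) repeated.
step 5: apply (+3, -1) → a=2, b=-6
step 6: apply (-3, -5) → a=-1, b=-11
step 7: apply (+3, -1) → a=2, b=-12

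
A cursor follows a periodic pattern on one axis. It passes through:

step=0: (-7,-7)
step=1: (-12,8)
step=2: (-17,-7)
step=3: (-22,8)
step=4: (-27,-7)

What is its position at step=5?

(-32,8)

The first coordinate changes by -5 each step, so at step 5 it is -7 + 5·(-5) = -32.
The second coordinate repeats the cycle [-7, 8] with period 2; step 5 mod 2 = 1, giving 8.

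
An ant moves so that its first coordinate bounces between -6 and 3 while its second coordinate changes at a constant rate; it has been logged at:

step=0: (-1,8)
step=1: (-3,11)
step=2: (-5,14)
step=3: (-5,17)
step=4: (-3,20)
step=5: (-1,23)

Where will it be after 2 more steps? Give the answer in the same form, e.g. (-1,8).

(3,29)

The first coordinate travels 2 per step and bounces off the walls at -6 and 3.
  step 6: -1 → 1
  step 7: 1 → 3
The second coordinate changes by +3 each step: at step 7 it is 29.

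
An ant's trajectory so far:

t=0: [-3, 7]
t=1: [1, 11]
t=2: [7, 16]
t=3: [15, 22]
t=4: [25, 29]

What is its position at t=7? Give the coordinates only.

[67, 56]

Successive displacements: [+4, +4], [+6, +5], [+8, +6], [+10, +7] — each changes by [+2, +1].
step 5: [25, 29] + [+12, +8] → [37, 37]
step 6: [37, 37] + [+14, +9] → [51, 46]
step 7: [51, 46] + [+16, +10] → [67, 56]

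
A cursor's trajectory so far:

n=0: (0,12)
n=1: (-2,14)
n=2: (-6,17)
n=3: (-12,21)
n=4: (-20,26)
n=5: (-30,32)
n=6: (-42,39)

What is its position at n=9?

(-90,66)

First differences are (-2,+2), (-4,+3), (-6,+4), (-8,+5), (-10,+6), (-12,+7); their common second difference is (-2,+1) (constant acceleration).
step 7: (-42,39) + (-14,+8) → (-56,47)
step 8: (-56,47) + (-16,+9) → (-72,56)
step 9: (-72,56) + (-18,+10) → (-90,66)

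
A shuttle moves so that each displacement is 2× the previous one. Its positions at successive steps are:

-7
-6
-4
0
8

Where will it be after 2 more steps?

Consecutive displacements +1, +2, +4, +8 scale by a factor of 2 each step.
step 5: 8 + 16 → 24
step 6: 24 + 32 → 56

56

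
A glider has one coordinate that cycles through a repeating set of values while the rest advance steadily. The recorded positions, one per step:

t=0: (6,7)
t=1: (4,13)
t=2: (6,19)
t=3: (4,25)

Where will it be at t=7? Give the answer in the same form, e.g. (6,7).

(4,49)

The first coordinate repeats the cycle [6, 4] with period 2; step 7 mod 2 = 1, giving 4.
The second coordinate changes by +6 each step, so at step 7 it is 7 + 7·(6) = 49.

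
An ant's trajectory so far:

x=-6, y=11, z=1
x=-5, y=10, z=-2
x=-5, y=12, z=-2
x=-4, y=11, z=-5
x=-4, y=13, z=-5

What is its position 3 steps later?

x=-2, y=13, z=-11

Differencing gives (+1, -1, -3), (+0, +2, +0), (+1, -1, -3), (+0, +2, +0). This is the pattern (+1, -1, -3), (+0, +2, +0) repeated.
step 5: apply (+1, -1, -3) → x=-3, y=12, z=-8
step 6: apply (+0, +2, +0) → x=-3, y=14, z=-8
step 7: apply (+1, -1, -3) → x=-2, y=13, z=-11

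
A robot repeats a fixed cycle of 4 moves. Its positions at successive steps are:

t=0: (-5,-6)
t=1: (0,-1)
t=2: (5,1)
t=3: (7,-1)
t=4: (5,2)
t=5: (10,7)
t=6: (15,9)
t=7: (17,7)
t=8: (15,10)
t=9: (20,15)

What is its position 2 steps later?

Differencing gives (+5,+5), (+5,+2), (+2,-2), (-2,+3), (+5,+5), (+5,+2), (+2,-2), (-2,+3), (+5,+5). This is the pattern (+5,+5), (+5,+2), (+2,-2), (-2,+3) repeated.
step 10: apply (+5,+2) → (25,17)
step 11: apply (+2,-2) → (27,15)

(27,15)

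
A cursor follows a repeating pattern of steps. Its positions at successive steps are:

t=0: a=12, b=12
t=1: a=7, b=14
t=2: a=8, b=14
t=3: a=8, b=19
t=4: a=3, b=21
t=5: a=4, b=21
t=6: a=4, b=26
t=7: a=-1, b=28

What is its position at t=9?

a=0, b=33

Step-to-step displacements: (-5,+2), (+1,+0), (+0,+5), (-5,+2), (+1,+0), (+0,+5), (-5,+2) — a repeating cycle of length 3.
step 8: apply (+1,+0) → a=0, b=28
step 9: apply (+0,+5) → a=0, b=33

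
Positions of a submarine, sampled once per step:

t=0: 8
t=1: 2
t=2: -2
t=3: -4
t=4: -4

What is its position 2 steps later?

2

First differences are -6, -4, -2, +0; their common second difference is +2 (constant acceleration).
step 5: -4 + 2 → -2
step 6: -2 + 4 → 2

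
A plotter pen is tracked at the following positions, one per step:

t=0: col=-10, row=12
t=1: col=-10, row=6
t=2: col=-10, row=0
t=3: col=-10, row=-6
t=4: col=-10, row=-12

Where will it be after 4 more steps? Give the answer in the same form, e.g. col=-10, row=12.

col=-10, row=-36

Each step adds (+0, -6) to the position.
step 5: col=-10, row=-12 + (+0, -6) → col=-10, row=-18
step 6: col=-10, row=-18 + (+0, -6) → col=-10, row=-24
step 7: col=-10, row=-24 + (+0, -6) → col=-10, row=-30
step 8: col=-10, row=-30 + (+0, -6) → col=-10, row=-36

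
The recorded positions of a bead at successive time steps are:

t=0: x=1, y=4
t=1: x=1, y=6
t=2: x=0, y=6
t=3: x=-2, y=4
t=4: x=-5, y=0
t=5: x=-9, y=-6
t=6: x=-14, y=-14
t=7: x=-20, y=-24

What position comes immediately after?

x=-27, y=-36

Successive displacements: (+0,+2), (-1,+0), (-2,-2), (-3,-4), (-4,-6), (-5,-8), (-6,-10) — each changes by (-1,-2).
step 8: x=-20, y=-24 + (-7,-12) → x=-27, y=-36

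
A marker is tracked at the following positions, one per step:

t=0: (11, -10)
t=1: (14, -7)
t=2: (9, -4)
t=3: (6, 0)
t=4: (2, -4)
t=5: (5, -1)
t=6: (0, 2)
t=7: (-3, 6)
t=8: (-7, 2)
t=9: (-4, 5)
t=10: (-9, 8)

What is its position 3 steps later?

(-13, 11)

Step-to-step displacements: (+3, +3), (-5, +3), (-3, +4), (-4, -4), (+3, +3), (-5, +3), (-3, +4), (-4, -4), (+3, +3), (-5, +3) — a repeating cycle of length 4.
step 11: apply (-3, +4) → (-12, 12)
step 12: apply (-4, -4) → (-16, 8)
step 13: apply (+3, +3) → (-13, 11)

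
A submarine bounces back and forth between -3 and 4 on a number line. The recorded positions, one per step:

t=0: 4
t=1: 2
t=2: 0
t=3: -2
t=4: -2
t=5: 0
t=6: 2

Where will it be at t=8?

The value travels 2 per step and bounces off the walls at -3 and 4.
  step 7: 2 → 4
  step 8: 4 → 2

2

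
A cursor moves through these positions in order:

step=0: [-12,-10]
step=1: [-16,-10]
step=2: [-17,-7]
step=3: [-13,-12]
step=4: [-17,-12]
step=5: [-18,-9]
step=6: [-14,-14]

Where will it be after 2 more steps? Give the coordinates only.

[-19,-11]

The moves between consecutive positions are [-4,+0], [-1,+3], [+4,-5], [-4,+0], [-1,+3], [+4,-5]; they repeat the 3-cycle [[-4,+0], [-1,+3], [+4,-5]].
step 7: apply [-4,+0] → [-18,-14]
step 8: apply [-1,+3] → [-19,-11]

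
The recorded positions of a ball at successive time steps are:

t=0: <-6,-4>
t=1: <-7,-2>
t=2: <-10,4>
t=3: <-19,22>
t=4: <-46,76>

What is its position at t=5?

Consecutive displacements <-1,+2>, <-3,+6>, <-9,+18>, <-27,+54> scale by a factor of 3 each step.
step 5: <-46,76> + <-81,+162> → <-127,238>

<-127,238>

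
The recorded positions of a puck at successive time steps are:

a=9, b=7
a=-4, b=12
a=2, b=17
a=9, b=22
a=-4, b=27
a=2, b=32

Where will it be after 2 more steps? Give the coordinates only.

A: cycles through 9, -4, 2 every 3 steps. Step 7 lands at position 1 of the cycle → -4.
B: linear, +5 per step → 42 at step 7.

a=-4, b=42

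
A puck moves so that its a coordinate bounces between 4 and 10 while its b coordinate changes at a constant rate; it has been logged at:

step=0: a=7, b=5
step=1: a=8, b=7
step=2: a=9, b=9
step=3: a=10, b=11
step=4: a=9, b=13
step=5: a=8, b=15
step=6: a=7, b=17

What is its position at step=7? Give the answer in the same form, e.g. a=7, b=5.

The a coordinate reflects between 4 and 10, moving 1 per step.
  step 7: 7 → 6
The b coordinate changes by +2 each step: at step 7 it is 19.

a=6, b=19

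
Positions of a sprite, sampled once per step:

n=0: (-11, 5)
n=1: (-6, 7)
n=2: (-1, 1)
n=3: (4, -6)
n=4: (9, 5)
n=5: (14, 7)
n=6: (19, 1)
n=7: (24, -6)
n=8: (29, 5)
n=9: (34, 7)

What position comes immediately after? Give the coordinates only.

The first coordinate changes by +5 each step, so at step 10 it is -11 + 10·(5) = 39.
The second coordinate repeats the cycle [5, 7, 1, -6] with period 4; step 10 mod 4 = 2, giving 1.

(39, 1)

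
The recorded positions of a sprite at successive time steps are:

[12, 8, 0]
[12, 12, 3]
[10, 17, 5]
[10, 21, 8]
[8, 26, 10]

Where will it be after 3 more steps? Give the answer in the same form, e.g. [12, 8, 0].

[6, 39, 18]

Step-to-step displacements: [+0, +4, +3], [-2, +5, +2], [+0, +4, +3], [-2, +5, +2] — a repeating cycle of length 2.
step 5: apply [+0, +4, +3] → [8, 30, 13]
step 6: apply [-2, +5, +2] → [6, 35, 15]
step 7: apply [+0, +4, +3] → [6, 39, 18]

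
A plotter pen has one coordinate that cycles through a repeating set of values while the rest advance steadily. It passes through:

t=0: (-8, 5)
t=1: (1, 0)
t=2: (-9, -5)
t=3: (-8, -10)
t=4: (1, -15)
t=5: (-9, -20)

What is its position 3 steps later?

First: cycles through -8, 1, -9 every 3 steps. Step 8 lands at position 2 of the cycle → -9.
Second: linear, -5 per step → -35 at step 8.

(-9, -35)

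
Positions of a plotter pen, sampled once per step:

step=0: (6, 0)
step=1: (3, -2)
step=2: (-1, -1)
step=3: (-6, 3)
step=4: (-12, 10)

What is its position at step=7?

Successive displacements: (-3, -2), (-4, +1), (-5, +4), (-6, +7) — each changes by (-1, +3).
step 5: (-12, 10) + (-7, +10) → (-19, 20)
step 6: (-19, 20) + (-8, +13) → (-27, 33)
step 7: (-27, 33) + (-9, +16) → (-36, 49)

(-36, 49)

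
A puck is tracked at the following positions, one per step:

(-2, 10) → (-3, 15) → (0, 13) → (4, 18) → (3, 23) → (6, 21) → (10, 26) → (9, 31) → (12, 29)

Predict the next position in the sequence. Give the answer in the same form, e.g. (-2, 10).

(16, 34)

The moves between consecutive positions are (-1, +5), (+3, -2), (+4, +5), (-1, +5), (+3, -2), (+4, +5), (-1, +5), (+3, -2); they repeat the 3-cycle [(-1, +5), (+3, -2), (+4, +5)].
step 9: apply (+4, +5) → (16, 34)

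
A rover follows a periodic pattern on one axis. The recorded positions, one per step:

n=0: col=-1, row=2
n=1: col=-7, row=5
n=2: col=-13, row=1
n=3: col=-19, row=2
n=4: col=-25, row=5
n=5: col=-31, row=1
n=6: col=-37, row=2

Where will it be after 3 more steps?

The col coordinate changes by -6 each step, so at step 9 it is -1 + 9·(-6) = -55.
The row coordinate repeats the cycle [2, 5, 1] with period 3; step 9 mod 3 = 0, giving 2.

col=-55, row=2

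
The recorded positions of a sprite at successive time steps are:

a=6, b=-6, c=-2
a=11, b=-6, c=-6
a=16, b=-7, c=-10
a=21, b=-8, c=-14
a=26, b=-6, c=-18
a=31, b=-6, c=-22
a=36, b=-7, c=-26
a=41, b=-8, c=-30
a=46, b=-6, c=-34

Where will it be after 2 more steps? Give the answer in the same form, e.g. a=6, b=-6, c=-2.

The a coordinate changes by +5 each step, so at step 10 it is 6 + 10·(5) = 56.
The b coordinate repeats the cycle [-6, -6, -7, -8] with period 4; step 10 mod 4 = 2, giving -7.
The c coordinate changes by -4 each step, so at step 10 it is -2 + 10·(-4) = -42.

a=56, b=-7, c=-42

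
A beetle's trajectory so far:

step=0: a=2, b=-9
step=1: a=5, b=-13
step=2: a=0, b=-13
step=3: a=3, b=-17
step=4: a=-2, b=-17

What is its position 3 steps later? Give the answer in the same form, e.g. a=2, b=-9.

a=-1, b=-25

Step-to-step displacements: (+3, -4), (-5, +0), (+3, -4), (-5, +0) — a repeating cycle of length 2.
step 5: apply (+3, -4) → a=1, b=-21
step 6: apply (-5, +0) → a=-4, b=-21
step 7: apply (+3, -4) → a=-1, b=-25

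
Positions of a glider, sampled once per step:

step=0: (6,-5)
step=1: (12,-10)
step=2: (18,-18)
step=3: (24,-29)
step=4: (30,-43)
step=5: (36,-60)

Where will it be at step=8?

First differences are (+6,-5), (+6,-8), (+6,-11), (+6,-14), (+6,-17); their common second difference is (+0,-3) (constant acceleration).
step 6: (36,-60) + (+6,-20) → (42,-80)
step 7: (42,-80) + (+6,-23) → (48,-103)
step 8: (48,-103) + (+6,-26) → (54,-129)

(54,-129)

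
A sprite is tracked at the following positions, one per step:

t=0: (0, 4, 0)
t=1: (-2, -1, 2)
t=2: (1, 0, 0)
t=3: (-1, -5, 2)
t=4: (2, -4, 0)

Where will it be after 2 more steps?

Differencing gives (-2, -5, +2), (+3, +1, -2), (-2, -5, +2), (+3, +1, -2). This is the pattern (-2, -5, +2), (+3, +1, -2) repeated.
step 5: apply (-2, -5, +2) → (0, -9, 2)
step 6: apply (+3, +1, -2) → (3, -8, 0)

(3, -8, 0)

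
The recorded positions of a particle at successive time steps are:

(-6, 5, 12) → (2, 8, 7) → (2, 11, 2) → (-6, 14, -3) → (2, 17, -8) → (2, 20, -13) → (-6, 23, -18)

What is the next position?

First: cycles through -6, 2, 2 every 3 steps. Step 7 lands at position 1 of the cycle → 2.
Second: linear, +3 per step → 26 at step 7.
Third: linear, -5 per step → -23 at step 7.

(2, 26, -23)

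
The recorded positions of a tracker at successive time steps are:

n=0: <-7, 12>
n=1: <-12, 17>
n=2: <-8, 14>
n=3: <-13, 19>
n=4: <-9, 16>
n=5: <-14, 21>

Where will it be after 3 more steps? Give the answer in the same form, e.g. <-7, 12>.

<-11, 20>

Step-to-step displacements: <-5, +5>, <+4, -3>, <-5, +5>, <+4, -3>, <-5, +5> — a repeating cycle of length 2.
step 6: apply <+4, -3> → <-10, 18>
step 7: apply <-5, +5> → <-15, 23>
step 8: apply <+4, -3> → <-11, 20>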